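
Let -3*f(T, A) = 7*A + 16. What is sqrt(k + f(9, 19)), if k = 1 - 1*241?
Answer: I*sqrt(2607)/3 ≈ 17.02*I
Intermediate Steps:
f(T, A) = -16/3 - 7*A/3 (f(T, A) = -(7*A + 16)/3 = -(16 + 7*A)/3 = -16/3 - 7*A/3)
k = -240 (k = 1 - 241 = -240)
sqrt(k + f(9, 19)) = sqrt(-240 + (-16/3 - 7/3*19)) = sqrt(-240 + (-16/3 - 133/3)) = sqrt(-240 - 149/3) = sqrt(-869/3) = I*sqrt(2607)/3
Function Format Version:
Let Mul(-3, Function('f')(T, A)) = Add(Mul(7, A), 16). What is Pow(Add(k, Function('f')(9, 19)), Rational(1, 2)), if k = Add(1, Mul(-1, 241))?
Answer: Mul(Rational(1, 3), I, Pow(2607, Rational(1, 2))) ≈ Mul(17.020, I)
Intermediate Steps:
Function('f')(T, A) = Add(Rational(-16, 3), Mul(Rational(-7, 3), A)) (Function('f')(T, A) = Mul(Rational(-1, 3), Add(Mul(7, A), 16)) = Mul(Rational(-1, 3), Add(16, Mul(7, A))) = Add(Rational(-16, 3), Mul(Rational(-7, 3), A)))
k = -240 (k = Add(1, -241) = -240)
Pow(Add(k, Function('f')(9, 19)), Rational(1, 2)) = Pow(Add(-240, Add(Rational(-16, 3), Mul(Rational(-7, 3), 19))), Rational(1, 2)) = Pow(Add(-240, Add(Rational(-16, 3), Rational(-133, 3))), Rational(1, 2)) = Pow(Add(-240, Rational(-149, 3)), Rational(1, 2)) = Pow(Rational(-869, 3), Rational(1, 2)) = Mul(Rational(1, 3), I, Pow(2607, Rational(1, 2)))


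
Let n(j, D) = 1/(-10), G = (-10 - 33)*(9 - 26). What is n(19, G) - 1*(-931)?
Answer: 9309/10 ≈ 930.90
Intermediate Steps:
G = 731 (G = -43*(-17) = 731)
n(j, D) = -1/10
n(19, G) - 1*(-931) = -1/10 - 1*(-931) = -1/10 + 931 = 9309/10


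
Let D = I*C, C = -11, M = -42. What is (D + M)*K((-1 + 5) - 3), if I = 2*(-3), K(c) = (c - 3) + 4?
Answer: 48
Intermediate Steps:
K(c) = 1 + c (K(c) = (-3 + c) + 4 = 1 + c)
I = -6
D = 66 (D = -6*(-11) = 66)
(D + M)*K((-1 + 5) - 3) = (66 - 42)*(1 + ((-1 + 5) - 3)) = 24*(1 + (4 - 3)) = 24*(1 + 1) = 24*2 = 48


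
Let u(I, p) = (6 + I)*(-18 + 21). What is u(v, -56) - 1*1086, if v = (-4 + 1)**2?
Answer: -1041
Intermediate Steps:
v = 9 (v = (-3)**2 = 9)
u(I, p) = 18 + 3*I (u(I, p) = (6 + I)*3 = 18 + 3*I)
u(v, -56) - 1*1086 = (18 + 3*9) - 1*1086 = (18 + 27) - 1086 = 45 - 1086 = -1041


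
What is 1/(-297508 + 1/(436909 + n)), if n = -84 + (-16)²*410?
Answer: -541785/161185371779 ≈ -3.3613e-6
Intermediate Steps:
n = 104876 (n = -84 + 256*410 = -84 + 104960 = 104876)
1/(-297508 + 1/(436909 + n)) = 1/(-297508 + 1/(436909 + 104876)) = 1/(-297508 + 1/541785) = 1/(-161185371779/541785) = -541785/161185371779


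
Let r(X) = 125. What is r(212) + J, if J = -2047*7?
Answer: -14204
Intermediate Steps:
J = -14329
r(212) + J = 125 - 14329 = -14204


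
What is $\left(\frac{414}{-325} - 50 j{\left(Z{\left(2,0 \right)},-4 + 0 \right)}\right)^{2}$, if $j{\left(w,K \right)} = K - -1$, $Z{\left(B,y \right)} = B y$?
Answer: $\frac{2336368896}{105625} \approx 22119.0$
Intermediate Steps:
$j{\left(w,K \right)} = 1 + K$ ($j{\left(w,K \right)} = K + 1 = 1 + K$)
$\left(\frac{414}{-325} - 50 j{\left(Z{\left(2,0 \right)},-4 + 0 \right)}\right)^{2} = \left(\frac{414}{-325} - 50 \left(1 + \left(-4 + 0\right)\right)\right)^{2} = \left(414 \left(- \frac{1}{325}\right) - 50 \left(1 - 4\right)\right)^{2} = \left(- \frac{414}{325} - -150\right)^{2} = \left(- \frac{414}{325} + 150\right)^{2} = \left(\frac{48336}{325}\right)^{2} = \frac{2336368896}{105625}$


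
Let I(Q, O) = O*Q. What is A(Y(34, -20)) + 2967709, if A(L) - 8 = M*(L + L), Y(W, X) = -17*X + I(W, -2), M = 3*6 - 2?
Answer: 2976421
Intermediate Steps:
M = 16 (M = 18 - 2 = 16)
Y(W, X) = -17*X - 2*W
A(L) = 8 + 32*L (A(L) = 8 + 16*(L + L) = 8 + 16*(2*L) = 8 + 32*L)
A(Y(34, -20)) + 2967709 = (8 + 32*(-17*(-20) - 2*34)) + 2967709 = (8 + 32*(340 - 68)) + 2967709 = (8 + 32*272) + 2967709 = (8 + 8704) + 2967709 = 8712 + 2967709 = 2976421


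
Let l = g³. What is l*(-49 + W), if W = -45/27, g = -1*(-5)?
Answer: -19000/3 ≈ -6333.3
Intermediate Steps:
g = 5
l = 125 (l = 5³ = 125)
W = -5/3 (W = -45*1/27 = -5/3 ≈ -1.6667)
l*(-49 + W) = 125*(-49 - 5/3) = 125*(-152/3) = -19000/3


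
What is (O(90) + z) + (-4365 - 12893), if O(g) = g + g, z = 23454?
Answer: 6376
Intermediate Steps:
O(g) = 2*g
(O(90) + z) + (-4365 - 12893) = (2*90 + 23454) + (-4365 - 12893) = (180 + 23454) - 17258 = 23634 - 17258 = 6376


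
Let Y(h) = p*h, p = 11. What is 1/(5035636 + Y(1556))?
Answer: 1/5052752 ≈ 1.9791e-7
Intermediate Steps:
Y(h) = 11*h
1/(5035636 + Y(1556)) = 1/(5035636 + 11*1556) = 1/(5035636 + 17116) = 1/5052752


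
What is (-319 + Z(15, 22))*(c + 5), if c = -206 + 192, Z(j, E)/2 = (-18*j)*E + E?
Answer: 109395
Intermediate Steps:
Z(j, E) = 2*E - 36*E*j (Z(j, E) = 2*((-18*j)*E + E) = 2*(-18*E*j + E) = 2*(E - 18*E*j) = 2*E - 36*E*j)
c = -14
(-319 + Z(15, 22))*(c + 5) = (-319 + 2*22*(1 - 18*15))*(-14 + 5) = (-319 + 2*22*(1 - 270))*(-9) = (-319 + 2*22*(-269))*(-9) = (-319 - 11836)*(-9) = -12155*(-9) = 109395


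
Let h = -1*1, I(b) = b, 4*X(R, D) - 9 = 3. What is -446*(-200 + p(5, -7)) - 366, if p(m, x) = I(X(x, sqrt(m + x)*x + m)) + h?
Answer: 87942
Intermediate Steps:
X(R, D) = 3 (X(R, D) = 9/4 + (1/4)*3 = 9/4 + 3/4 = 3)
h = -1
p(m, x) = 2 (p(m, x) = 3 - 1 = 2)
-446*(-200 + p(5, -7)) - 366 = -446*(-200 + 2) - 366 = -446*(-198) - 366 = 88308 - 366 = 87942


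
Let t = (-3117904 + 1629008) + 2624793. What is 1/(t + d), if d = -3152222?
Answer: -1/2016325 ≈ -4.9595e-7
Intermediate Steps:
t = 1135897 (t = -1488896 + 2624793 = 1135897)
1/(t + d) = 1/(1135897 - 3152222) = 1/(-2016325) = -1/2016325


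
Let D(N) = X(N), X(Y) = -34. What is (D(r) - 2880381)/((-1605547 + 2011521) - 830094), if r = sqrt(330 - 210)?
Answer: 576083/84824 ≈ 6.7915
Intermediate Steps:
r = 2*sqrt(30) (r = sqrt(120) = 2*sqrt(30) ≈ 10.954)
D(N) = -34
(D(r) - 2880381)/((-1605547 + 2011521) - 830094) = (-34 - 2880381)/((-1605547 + 2011521) - 830094) = -2880415/(405974 - 830094) = -2880415/(-424120) = -2880415*(-1/424120) = 576083/84824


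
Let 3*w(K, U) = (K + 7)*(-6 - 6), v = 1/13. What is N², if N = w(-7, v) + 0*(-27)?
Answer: 0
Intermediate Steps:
v = 1/13 (v = 1*(1/13) = 1/13 ≈ 0.076923)
w(K, U) = -28 - 4*K (w(K, U) = ((K + 7)*(-6 - 6))/3 = ((7 + K)*(-12))/3 = (-84 - 12*K)/3 = -28 - 4*K)
N = 0 (N = (-28 - 4*(-7)) + 0*(-27) = (-28 + 28) + 0 = 0 + 0 = 0)
N² = 0² = 0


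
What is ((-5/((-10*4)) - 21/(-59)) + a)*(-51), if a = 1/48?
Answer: -24157/944 ≈ -25.590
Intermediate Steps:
a = 1/48 ≈ 0.020833
((-5/((-10*4)) - 21/(-59)) + a)*(-51) = ((-5/((-10*4)) - 21/(-59)) + 1/48)*(-51) = ((-5/(-40) - 21*(-1/59)) + 1/48)*(-51) = ((-5*(-1/40) + 21/59) + 1/48)*(-51) = ((⅛ + 21/59) + 1/48)*(-51) = (227/472 + 1/48)*(-51) = (1421/2832)*(-51) = -24157/944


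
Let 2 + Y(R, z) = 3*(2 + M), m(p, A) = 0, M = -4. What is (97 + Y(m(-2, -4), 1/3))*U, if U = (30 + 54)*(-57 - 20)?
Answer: -575652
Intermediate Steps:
Y(R, z) = -8 (Y(R, z) = -2 + 3*(2 - 4) = -2 + 3*(-2) = -2 - 6 = -8)
U = -6468 (U = 84*(-77) = -6468)
(97 + Y(m(-2, -4), 1/3))*U = (97 - 8)*(-6468) = 89*(-6468) = -575652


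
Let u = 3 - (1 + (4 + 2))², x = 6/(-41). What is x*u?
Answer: 276/41 ≈ 6.7317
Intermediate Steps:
x = -6/41 (x = 6*(-1/41) = -6/41 ≈ -0.14634)
u = -46 (u = 3 - (1 + 6)² = 3 - 1*7² = 3 - 1*49 = 3 - 49 = -46)
x*u = -6/41*(-46) = 276/41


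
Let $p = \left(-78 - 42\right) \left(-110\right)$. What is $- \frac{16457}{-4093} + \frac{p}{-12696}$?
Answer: $\frac{6454603}{2165197} \approx 2.9811$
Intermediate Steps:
$p = 13200$ ($p = \left(-120\right) \left(-110\right) = 13200$)
$- \frac{16457}{-4093} + \frac{p}{-12696} = - \frac{16457}{-4093} + \frac{13200}{-12696} = \left(-16457\right) \left(- \frac{1}{4093}\right) + 13200 \left(- \frac{1}{12696}\right) = \frac{16457}{4093} - \frac{550}{529} = \frac{6454603}{2165197}$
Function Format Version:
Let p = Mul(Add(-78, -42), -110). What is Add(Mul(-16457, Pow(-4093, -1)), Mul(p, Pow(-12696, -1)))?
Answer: Rational(6454603, 2165197) ≈ 2.9811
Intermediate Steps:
p = 13200 (p = Mul(-120, -110) = 13200)
Add(Mul(-16457, Pow(-4093, -1)), Mul(p, Pow(-12696, -1))) = Add(Mul(-16457, Pow(-4093, -1)), Mul(13200, Pow(-12696, -1))) = Add(Mul(-16457, Rational(-1, 4093)), Mul(13200, Rational(-1, 12696))) = Add(Rational(16457, 4093), Rational(-550, 529)) = Rational(6454603, 2165197)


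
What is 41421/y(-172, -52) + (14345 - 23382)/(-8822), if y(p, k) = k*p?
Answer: 223121495/39451984 ≈ 5.6555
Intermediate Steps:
41421/y(-172, -52) + (14345 - 23382)/(-8822) = 41421/((-52*(-172))) + (14345 - 23382)/(-8822) = 41421/8944 - 9037*(-1/8822) = 41421*(1/8944) + 9037/8822 = 41421/8944 + 9037/8822 = 223121495/39451984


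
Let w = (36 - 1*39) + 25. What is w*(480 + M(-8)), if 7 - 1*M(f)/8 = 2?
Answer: 11440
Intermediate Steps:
M(f) = 40 (M(f) = 56 - 8*2 = 56 - 16 = 40)
w = 22 (w = (36 - 39) + 25 = -3 + 25 = 22)
w*(480 + M(-8)) = 22*(480 + 40) = 22*520 = 11440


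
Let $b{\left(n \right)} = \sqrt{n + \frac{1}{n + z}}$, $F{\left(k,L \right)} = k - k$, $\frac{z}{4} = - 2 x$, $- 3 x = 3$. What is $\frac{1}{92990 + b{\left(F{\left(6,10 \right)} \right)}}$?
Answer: $\frac{743920}{69177120799} - \frac{2 \sqrt{2}}{69177120799} \approx 1.0754 \cdot 10^{-5}$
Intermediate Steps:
$x = -1$ ($x = \left(- \frac{1}{3}\right) 3 = -1$)
$z = 8$ ($z = 4 \left(\left(-2\right) \left(-1\right)\right) = 4 \cdot 2 = 8$)
$F{\left(k,L \right)} = 0$
$b{\left(n \right)} = \sqrt{n + \frac{1}{8 + n}}$ ($b{\left(n \right)} = \sqrt{n + \frac{1}{n + 8}} = \sqrt{n + \frac{1}{8 + n}}$)
$\frac{1}{92990 + b{\left(F{\left(6,10 \right)} \right)}} = \frac{1}{92990 + \sqrt{\frac{1 + 0 \left(8 + 0\right)}{8 + 0}}} = \frac{1}{92990 + \sqrt{\frac{1 + 0 \cdot 8}{8}}} = \frac{1}{92990 + \sqrt{\frac{1 + 0}{8}}} = \frac{1}{92990 + \sqrt{\frac{1}{8} \cdot 1}} = \frac{1}{92990 + \sqrt{\frac{1}{8}}} = \frac{1}{92990 + \frac{\sqrt{2}}{4}}$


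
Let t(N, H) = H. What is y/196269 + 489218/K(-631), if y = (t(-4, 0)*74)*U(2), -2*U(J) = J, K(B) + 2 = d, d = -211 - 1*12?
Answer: -489218/225 ≈ -2174.3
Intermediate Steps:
d = -223 (d = -211 - 12 = -223)
K(B) = -225 (K(B) = -2 - 223 = -225)
U(J) = -J/2
y = 0 (y = (0*74)*(-½*2) = 0*(-1) = 0)
y/196269 + 489218/K(-631) = 0/196269 + 489218/(-225) = 0*(1/196269) + 489218*(-1/225) = 0 - 489218/225 = -489218/225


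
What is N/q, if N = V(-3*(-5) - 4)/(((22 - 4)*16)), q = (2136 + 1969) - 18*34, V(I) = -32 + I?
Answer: -1/47904 ≈ -2.0875e-5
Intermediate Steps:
q = 3493 (q = 4105 - 612 = 3493)
N = -7/96 (N = (-32 + (-3*(-5) - 4))/(((22 - 4)*16)) = (-32 + (15 - 4))/((18*16)) = (-32 + 11)/288 = -21*1/288 = -7/96 ≈ -0.072917)
N/q = -7/96/3493 = -7/96*1/3493 = -1/47904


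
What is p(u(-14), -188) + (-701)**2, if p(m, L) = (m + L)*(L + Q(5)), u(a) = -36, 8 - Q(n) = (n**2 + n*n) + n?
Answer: 544041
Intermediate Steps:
Q(n) = 8 - n - 2*n**2 (Q(n) = 8 - ((n**2 + n*n) + n) = 8 - ((n**2 + n**2) + n) = 8 - (2*n**2 + n) = 8 - (n + 2*n**2) = 8 + (-n - 2*n**2) = 8 - n - 2*n**2)
p(m, L) = (-47 + L)*(L + m) (p(m, L) = (m + L)*(L + (8 - 1*5 - 2*5**2)) = (L + m)*(L + (8 - 5 - 2*25)) = (L + m)*(L + (8 - 5 - 50)) = (L + m)*(L - 47) = (L + m)*(-47 + L) = (-47 + L)*(L + m))
p(u(-14), -188) + (-701)**2 = ((-188)**2 - 47*(-188) - 47*(-36) - 188*(-36)) + (-701)**2 = (35344 + 8836 + 1692 + 6768) + 491401 = 52640 + 491401 = 544041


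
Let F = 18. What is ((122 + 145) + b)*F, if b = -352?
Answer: -1530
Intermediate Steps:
((122 + 145) + b)*F = ((122 + 145) - 352)*18 = (267 - 352)*18 = -85*18 = -1530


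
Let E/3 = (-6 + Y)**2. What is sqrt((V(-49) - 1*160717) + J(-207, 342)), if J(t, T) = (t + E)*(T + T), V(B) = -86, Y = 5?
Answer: 3*I*sqrt(33371) ≈ 548.03*I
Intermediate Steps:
E = 3 (E = 3*(-6 + 5)**2 = 3*(-1)**2 = 3*1 = 3)
J(t, T) = 2*T*(3 + t) (J(t, T) = (t + 3)*(T + T) = (3 + t)*(2*T) = 2*T*(3 + t))
sqrt((V(-49) - 1*160717) + J(-207, 342)) = sqrt((-86 - 1*160717) + 2*342*(3 - 207)) = sqrt((-86 - 160717) + 2*342*(-204)) = sqrt(-160803 - 139536) = sqrt(-300339) = 3*I*sqrt(33371)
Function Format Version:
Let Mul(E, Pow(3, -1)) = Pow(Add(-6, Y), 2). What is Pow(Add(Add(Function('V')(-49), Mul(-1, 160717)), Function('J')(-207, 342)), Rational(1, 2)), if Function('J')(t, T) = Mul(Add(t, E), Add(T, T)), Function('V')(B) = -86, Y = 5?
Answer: Mul(3, I, Pow(33371, Rational(1, 2))) ≈ Mul(548.03, I)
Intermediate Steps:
E = 3 (E = Mul(3, Pow(Add(-6, 5), 2)) = Mul(3, Pow(-1, 2)) = Mul(3, 1) = 3)
Function('J')(t, T) = Mul(2, T, Add(3, t)) (Function('J')(t, T) = Mul(Add(t, 3), Add(T, T)) = Mul(Add(3, t), Mul(2, T)) = Mul(2, T, Add(3, t)))
Pow(Add(Add(Function('V')(-49), Mul(-1, 160717)), Function('J')(-207, 342)), Rational(1, 2)) = Pow(Add(Add(-86, Mul(-1, 160717)), Mul(2, 342, Add(3, -207))), Rational(1, 2)) = Pow(Add(Add(-86, -160717), Mul(2, 342, -204)), Rational(1, 2)) = Pow(Add(-160803, -139536), Rational(1, 2)) = Pow(-300339, Rational(1, 2)) = Mul(3, I, Pow(33371, Rational(1, 2)))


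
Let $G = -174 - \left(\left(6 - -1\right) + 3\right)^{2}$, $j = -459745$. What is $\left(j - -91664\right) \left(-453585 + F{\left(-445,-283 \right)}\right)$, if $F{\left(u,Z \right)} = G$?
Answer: $167056874579$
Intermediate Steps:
$G = -274$ ($G = -174 - \left(\left(6 + 1\right) + 3\right)^{2} = -174 - \left(7 + 3\right)^{2} = -174 - 10^{2} = -174 - 100 = -274$)
$F{\left(u,Z \right)} = -274$
$\left(j - -91664\right) \left(-453585 + F{\left(-445,-283 \right)}\right) = \left(-459745 - -91664\right) \left(-453585 - 274\right) = \left(-459745 + 91664\right) \left(-453859\right) = \left(-368081\right) \left(-453859\right) = 167056874579$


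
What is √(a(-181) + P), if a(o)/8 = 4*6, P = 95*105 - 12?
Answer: √10155 ≈ 100.77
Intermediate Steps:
P = 9963 (P = 9975 - 12 = 9963)
a(o) = 192 (a(o) = 8*(4*6) = 8*24 = 192)
√(a(-181) + P) = √(192 + 9963) = √10155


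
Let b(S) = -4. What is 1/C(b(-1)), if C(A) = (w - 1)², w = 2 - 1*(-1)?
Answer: ¼ ≈ 0.25000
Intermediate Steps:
w = 3 (w = 2 + 1 = 3)
C(A) = 4 (C(A) = (3 - 1)² = 2² = 4)
1/C(b(-1)) = 1/4 = ¼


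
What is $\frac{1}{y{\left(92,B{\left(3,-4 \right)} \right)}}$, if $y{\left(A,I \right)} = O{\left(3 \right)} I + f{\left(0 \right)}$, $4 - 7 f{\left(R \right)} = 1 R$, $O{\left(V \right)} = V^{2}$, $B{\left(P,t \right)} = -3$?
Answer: $- \frac{7}{185} \approx -0.037838$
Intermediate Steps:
$f{\left(R \right)} = \frac{4}{7} - \frac{R}{7}$ ($f{\left(R \right)} = \frac{4}{7} - \frac{1 R}{7} = \frac{4}{7} - \frac{R}{7}$)
$y{\left(A,I \right)} = \frac{4}{7} + 9 I$ ($y{\left(A,I \right)} = 3^{2} I + \left(\frac{4}{7} - 0\right) = 9 I + \left(\frac{4}{7} + 0\right) = 9 I + \frac{4}{7} = \frac{4}{7} + 9 I$)
$\frac{1}{y{\left(92,B{\left(3,-4 \right)} \right)}} = \frac{1}{\frac{4}{7} + 9 \left(-3\right)} = \frac{1}{\frac{4}{7} - 27} = \frac{1}{- \frac{185}{7}} = - \frac{7}{185}$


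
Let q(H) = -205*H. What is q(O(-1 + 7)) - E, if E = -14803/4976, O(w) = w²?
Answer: -36708077/4976 ≈ -7377.0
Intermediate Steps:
E = -14803/4976 (E = -14803*1/4976 = -14803/4976 ≈ -2.9749)
q(O(-1 + 7)) - E = -205*(-1 + 7)² - 1*(-14803/4976) = -205*6² + 14803/4976 = -205*36 + 14803/4976 = -7380 + 14803/4976 = -36708077/4976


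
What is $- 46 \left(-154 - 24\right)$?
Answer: $8188$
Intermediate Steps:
$- 46 \left(-154 - 24\right) = - 46 \left(-178\right) = \left(-1\right) \left(-8188\right) = 8188$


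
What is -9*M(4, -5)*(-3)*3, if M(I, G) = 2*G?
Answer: -810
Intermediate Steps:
-9*M(4, -5)*(-3)*3 = -9*2*(-5)*(-3)*3 = -(-90)*(-3)*3 = -9*30*3 = -270*3 = -810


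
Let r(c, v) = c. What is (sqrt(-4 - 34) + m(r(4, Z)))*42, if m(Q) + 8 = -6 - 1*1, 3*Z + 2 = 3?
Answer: -630 + 42*I*sqrt(38) ≈ -630.0 + 258.91*I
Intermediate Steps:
Z = 1/3 (Z = -2/3 + (1/3)*3 = -2/3 + 1 = 1/3 ≈ 0.33333)
m(Q) = -15 (m(Q) = -8 + (-6 - 1*1) = -8 + (-6 - 1) = -8 - 7 = -15)
(sqrt(-4 - 34) + m(r(4, Z)))*42 = (sqrt(-4 - 34) - 15)*42 = (sqrt(-38) - 15)*42 = (I*sqrt(38) - 15)*42 = (-15 + I*sqrt(38))*42 = -630 + 42*I*sqrt(38)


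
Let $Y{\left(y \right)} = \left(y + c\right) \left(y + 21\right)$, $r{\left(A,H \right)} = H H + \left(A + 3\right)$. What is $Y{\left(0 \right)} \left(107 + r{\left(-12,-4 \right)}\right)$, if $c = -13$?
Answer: $-31122$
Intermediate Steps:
$r{\left(A,H \right)} = 3 + A + H^{2}$ ($r{\left(A,H \right)} = H^{2} + \left(3 + A\right) = 3 + A + H^{2}$)
$Y{\left(y \right)} = \left(-13 + y\right) \left(21 + y\right)$ ($Y{\left(y \right)} = \left(y - 13\right) \left(y + 21\right) = \left(-13 + y\right) \left(21 + y\right)$)
$Y{\left(0 \right)} \left(107 + r{\left(-12,-4 \right)}\right) = \left(-273 + 0^{2} + 8 \cdot 0\right) \left(107 + \left(3 - 12 + \left(-4\right)^{2}\right)\right) = \left(-273 + 0 + 0\right) \left(107 + \left(3 - 12 + 16\right)\right) = - 273 \left(107 + 7\right) = \left(-273\right) 114 = -31122$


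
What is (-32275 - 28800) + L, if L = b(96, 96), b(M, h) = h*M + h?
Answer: -51763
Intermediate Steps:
b(M, h) = h + M*h (b(M, h) = M*h + h = h + M*h)
L = 9312 (L = 96*(1 + 96) = 96*97 = 9312)
(-32275 - 28800) + L = (-32275 - 28800) + 9312 = -61075 + 9312 = -51763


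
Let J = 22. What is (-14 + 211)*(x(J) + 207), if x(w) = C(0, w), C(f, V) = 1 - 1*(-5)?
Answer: 41961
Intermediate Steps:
C(f, V) = 6 (C(f, V) = 1 + 5 = 6)
x(w) = 6
(-14 + 211)*(x(J) + 207) = (-14 + 211)*(6 + 207) = 197*213 = 41961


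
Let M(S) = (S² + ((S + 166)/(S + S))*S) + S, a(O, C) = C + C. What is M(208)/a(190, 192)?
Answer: 14553/128 ≈ 113.70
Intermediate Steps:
a(O, C) = 2*C
M(S) = 83 + S² + 3*S/2 (M(S) = (S² + ((166 + S)/((2*S)))*S) + S = (S² + ((166 + S)*(1/(2*S)))*S) + S = (S² + ((166 + S)/(2*S))*S) + S = (S² + (83 + S/2)) + S = (83 + S² + S/2) + S = 83 + S² + 3*S/2)
M(208)/a(190, 192) = (83 + 208² + (3/2)*208)/((2*192)) = (83 + 43264 + 312)/384 = 43659*(1/384) = 14553/128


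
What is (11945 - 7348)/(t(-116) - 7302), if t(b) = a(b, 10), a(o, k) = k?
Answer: -4597/7292 ≈ -0.63042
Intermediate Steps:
t(b) = 10
(11945 - 7348)/(t(-116) - 7302) = (11945 - 7348)/(10 - 7302) = 4597/(-7292) = 4597*(-1/7292) = -4597/7292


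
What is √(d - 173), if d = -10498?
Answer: I*√10671 ≈ 103.3*I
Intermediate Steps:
√(d - 173) = √(-10498 - 173) = √(-10671) = I*√10671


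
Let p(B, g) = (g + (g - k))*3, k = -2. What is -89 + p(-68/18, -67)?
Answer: -485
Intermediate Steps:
p(B, g) = 6 + 6*g (p(B, g) = (g + (g - 1*(-2)))*3 = (g + (g + 2))*3 = (g + (2 + g))*3 = (2 + 2*g)*3 = 6 + 6*g)
-89 + p(-68/18, -67) = -89 + (6 + 6*(-67)) = -89 + (6 - 402) = -89 - 396 = -485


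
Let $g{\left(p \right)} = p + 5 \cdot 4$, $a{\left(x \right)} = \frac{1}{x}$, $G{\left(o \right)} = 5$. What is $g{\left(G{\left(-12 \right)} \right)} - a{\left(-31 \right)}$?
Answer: $\frac{776}{31} \approx 25.032$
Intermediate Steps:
$g{\left(p \right)} = 20 + p$ ($g{\left(p \right)} = p + 20 = 20 + p$)
$g{\left(G{\left(-12 \right)} \right)} - a{\left(-31 \right)} = \left(20 + 5\right) - \frac{1}{-31} = 25 - - \frac{1}{31} = 25 + \frac{1}{31} = \frac{776}{31}$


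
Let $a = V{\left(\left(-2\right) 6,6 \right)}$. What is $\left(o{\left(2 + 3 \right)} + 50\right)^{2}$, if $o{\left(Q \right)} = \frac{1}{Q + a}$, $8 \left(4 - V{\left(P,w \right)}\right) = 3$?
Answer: $\frac{11957764}{4761} \approx 2511.6$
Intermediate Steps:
$V{\left(P,w \right)} = \frac{29}{8}$ ($V{\left(P,w \right)} = 4 - \frac{3}{8} = \frac{29}{8}$)
$a = \frac{29}{8} \approx 3.625$
$o{\left(Q \right)} = \frac{1}{\frac{29}{8} + Q}$ ($o{\left(Q \right)} = \frac{1}{Q + \frac{29}{8}} = \frac{1}{\frac{29}{8} + Q}$)
$\left(o{\left(2 + 3 \right)} + 50\right)^{2} = \left(\frac{8}{29 + 8 \left(2 + 3\right)} + 50\right)^{2} = \left(\frac{8}{29 + 8 \cdot 5} + 50\right)^{2} = \left(\frac{8}{29 + 40} + 50\right)^{2} = \left(\frac{8}{69} + 50\right)^{2} = \left(\frac{3458}{69}\right)^{2} = \frac{11957764}{4761}$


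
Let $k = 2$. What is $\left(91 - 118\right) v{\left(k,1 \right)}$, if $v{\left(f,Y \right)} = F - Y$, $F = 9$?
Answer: $-216$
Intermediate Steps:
$v{\left(f,Y \right)} = 9 - Y$
$\left(91 - 118\right) v{\left(k,1 \right)} = \left(91 - 118\right) \left(9 - 1\right) = - 27 \left(9 - 1\right) = \left(-27\right) 8 = -216$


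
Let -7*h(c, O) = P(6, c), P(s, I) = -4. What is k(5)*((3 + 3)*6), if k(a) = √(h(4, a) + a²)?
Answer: 36*√1253/7 ≈ 182.05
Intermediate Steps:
h(c, O) = 4/7 (h(c, O) = -⅐*(-4) = 4/7)
k(a) = √(4/7 + a²)
k(5)*((3 + 3)*6) = (√(28 + 49*5²)/7)*((3 + 3)*6) = (√(28 + 49*25)/7)*(6*6) = (√(28 + 1225)/7)*36 = (√1253/7)*36 = 36*√1253/7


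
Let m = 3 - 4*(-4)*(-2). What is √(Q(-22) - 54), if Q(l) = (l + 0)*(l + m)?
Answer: 2*√267 ≈ 32.680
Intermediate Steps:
m = -29 (m = 3 + 16*(-2) = 3 - 32 = -29)
Q(l) = l*(-29 + l) (Q(l) = (l + 0)*(l - 29) = l*(-29 + l))
√(Q(-22) - 54) = √(-22*(-29 - 22) - 54) = √(-22*(-51) - 54) = √(1122 - 54) = √1068 = 2*√267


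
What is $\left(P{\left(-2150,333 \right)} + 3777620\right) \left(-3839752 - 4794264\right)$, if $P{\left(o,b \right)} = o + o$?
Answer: $-32578905253120$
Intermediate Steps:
$P{\left(o,b \right)} = 2 o$
$\left(P{\left(-2150,333 \right)} + 3777620\right) \left(-3839752 - 4794264\right) = \left(2 \left(-2150\right) + 3777620\right) \left(-3839752 - 4794264\right) = \left(-4300 + 3777620\right) \left(-8634016\right) = 3773320 \left(-8634016\right) = -32578905253120$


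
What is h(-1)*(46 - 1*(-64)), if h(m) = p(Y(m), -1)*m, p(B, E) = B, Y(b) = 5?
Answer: -550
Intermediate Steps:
h(m) = 5*m
h(-1)*(46 - 1*(-64)) = (5*(-1))*(46 - 1*(-64)) = -5*(46 + 64) = -5*110 = -550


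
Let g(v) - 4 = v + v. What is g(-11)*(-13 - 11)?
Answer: 432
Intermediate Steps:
g(v) = 4 + 2*v (g(v) = 4 + (v + v) = 4 + 2*v)
g(-11)*(-13 - 11) = (4 + 2*(-11))*(-13 - 11) = (4 - 22)*(-24) = -18*(-24) = 432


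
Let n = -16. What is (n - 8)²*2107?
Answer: 1213632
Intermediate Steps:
(n - 8)²*2107 = (-16 - 8)²*2107 = (-24)²*2107 = 576*2107 = 1213632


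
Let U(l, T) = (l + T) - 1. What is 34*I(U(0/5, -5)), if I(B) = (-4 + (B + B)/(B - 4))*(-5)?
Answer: 476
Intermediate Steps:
U(l, T) = -1 + T + l (U(l, T) = (T + l) - 1 = -1 + T + l)
I(B) = 20 - 10*B/(-4 + B) (I(B) = (-4 + (2*B)/(-4 + B))*(-5) = (-4 + 2*B/(-4 + B))*(-5) = 20 - 10*B/(-4 + B))
34*I(U(0/5, -5)) = 34*(10*(-8 + (-1 - 5 + 0/5))/(-4 + (-1 - 5 + 0/5))) = 34*(10*(-8 + (-1 - 5 + 0*(⅕)))/(-4 + (-1 - 5 + 0*(⅕)))) = 34*(10*(-8 + (-1 - 5 + 0))/(-4 + (-1 - 5 + 0))) = 34*(10*(-8 - 6)/(-4 - 6)) = 34*(10*(-14)/(-10)) = 34*(10*(-⅒)*(-14)) = 34*14 = 476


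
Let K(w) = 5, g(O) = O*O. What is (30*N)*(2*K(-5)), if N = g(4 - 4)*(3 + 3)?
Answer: 0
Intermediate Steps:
g(O) = O²
N = 0 (N = (4 - 4)²*(3 + 3) = 0²*6 = 0*6 = 0)
(30*N)*(2*K(-5)) = (30*0)*(2*5) = 0*10 = 0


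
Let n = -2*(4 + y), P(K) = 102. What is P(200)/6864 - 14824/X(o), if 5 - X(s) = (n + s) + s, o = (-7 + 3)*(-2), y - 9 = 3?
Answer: -16958299/24024 ≈ -705.89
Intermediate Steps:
y = 12 (y = 9 + 3 = 12)
n = -32 (n = -2*(4 + 12) = -2*16 = -32)
o = 8 (o = -4*(-2) = 8)
X(s) = 37 - 2*s (X(s) = 5 - ((-32 + s) + s) = 5 - (-32 + 2*s) = 5 + (32 - 2*s) = 37 - 2*s)
P(200)/6864 - 14824/X(o) = 102/6864 - 14824/(37 - 2*8) = 102*(1/6864) - 14824/(37 - 16) = 17/1144 - 14824/21 = -16958299/24024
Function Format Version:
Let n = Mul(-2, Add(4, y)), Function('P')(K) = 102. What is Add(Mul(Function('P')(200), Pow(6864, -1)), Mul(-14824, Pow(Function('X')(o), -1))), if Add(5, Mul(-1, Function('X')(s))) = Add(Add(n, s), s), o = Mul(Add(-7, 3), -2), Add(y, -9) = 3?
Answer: Rational(-16958299, 24024) ≈ -705.89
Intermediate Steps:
y = 12 (y = Add(9, 3) = 12)
n = -32 (n = Mul(-2, Add(4, 12)) = Mul(-2, 16) = -32)
o = 8 (o = Mul(-4, -2) = 8)
Function('X')(s) = Add(37, Mul(-2, s)) (Function('X')(s) = Add(5, Mul(-1, Add(Add(-32, s), s))) = Add(5, Mul(-1, Add(-32, Mul(2, s)))) = Add(5, Add(32, Mul(-2, s))) = Add(37, Mul(-2, s)))
Add(Mul(Function('P')(200), Pow(6864, -1)), Mul(-14824, Pow(Function('X')(o), -1))) = Add(Mul(102, Pow(6864, -1)), Mul(-14824, Pow(Add(37, Mul(-2, 8)), -1))) = Add(Mul(102, Rational(1, 6864)), Mul(-14824, Pow(Add(37, -16), -1))) = Add(Rational(17, 1144), Mul(-14824, Pow(21, -1))) = Add(Rational(17, 1144), Mul(-14824, Rational(1, 21))) = Add(Rational(17, 1144), Rational(-14824, 21)) = Rational(-16958299, 24024)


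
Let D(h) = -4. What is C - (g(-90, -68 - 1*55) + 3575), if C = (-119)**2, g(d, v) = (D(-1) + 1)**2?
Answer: 10577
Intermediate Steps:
g(d, v) = 9 (g(d, v) = (-4 + 1)**2 = (-3)**2 = 9)
C = 14161
C - (g(-90, -68 - 1*55) + 3575) = 14161 - (9 + 3575) = 14161 - 1*3584 = 14161 - 3584 = 10577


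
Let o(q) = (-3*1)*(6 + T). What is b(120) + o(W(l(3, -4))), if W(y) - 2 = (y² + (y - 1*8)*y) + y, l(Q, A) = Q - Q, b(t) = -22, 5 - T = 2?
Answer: -49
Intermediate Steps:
T = 3 (T = 5 - 1*2 = 5 - 2 = 3)
l(Q, A) = 0
W(y) = 2 + y + y² + y*(-8 + y) (W(y) = 2 + ((y² + (y - 1*8)*y) + y) = 2 + ((y² + (y - 8)*y) + y) = 2 + ((y² + (-8 + y)*y) + y) = 2 + ((y² + y*(-8 + y)) + y) = 2 + (y + y² + y*(-8 + y)) = 2 + y + y² + y*(-8 + y))
o(q) = -27 (o(q) = (-3*1)*(6 + 3) = -3*9 = -27)
b(120) + o(W(l(3, -4))) = -22 - 27 = -49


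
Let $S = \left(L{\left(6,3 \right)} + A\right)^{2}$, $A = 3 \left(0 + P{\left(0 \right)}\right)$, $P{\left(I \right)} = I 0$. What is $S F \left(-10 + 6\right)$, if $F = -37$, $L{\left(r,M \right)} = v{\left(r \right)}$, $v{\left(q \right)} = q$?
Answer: $5328$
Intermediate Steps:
$P{\left(I \right)} = 0$
$L{\left(r,M \right)} = r$
$A = 0$ ($A = 3 \left(0 + 0\right) = 3 \cdot 0 = 0$)
$S = 36$ ($S = \left(6 + 0\right)^{2} = 6^{2} = 36$)
$S F \left(-10 + 6\right) = 36 \left(-37\right) \left(-10 + 6\right) = \left(-1332\right) \left(-4\right) = 5328$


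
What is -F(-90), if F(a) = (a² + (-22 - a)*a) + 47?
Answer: -2027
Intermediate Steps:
F(a) = 47 + a² + a*(-22 - a) (F(a) = (a² + a*(-22 - a)) + 47 = 47 + a² + a*(-22 - a))
-F(-90) = -(47 - 22*(-90)) = -(47 + 1980) = -1*2027 = -2027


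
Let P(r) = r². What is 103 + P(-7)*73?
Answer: 3680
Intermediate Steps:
103 + P(-7)*73 = 103 + (-7)²*73 = 103 + 49*73 = 103 + 3577 = 3680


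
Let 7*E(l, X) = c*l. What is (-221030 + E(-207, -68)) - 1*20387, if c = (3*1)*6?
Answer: -1693645/7 ≈ -2.4195e+5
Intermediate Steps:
c = 18 (c = 3*6 = 18)
E(l, X) = 18*l/7 (E(l, X) = (18*l)/7 = 18*l/7)
(-221030 + E(-207, -68)) - 1*20387 = (-221030 + (18/7)*(-207)) - 1*20387 = (-221030 - 3726/7) - 20387 = -1550936/7 - 20387 = -1693645/7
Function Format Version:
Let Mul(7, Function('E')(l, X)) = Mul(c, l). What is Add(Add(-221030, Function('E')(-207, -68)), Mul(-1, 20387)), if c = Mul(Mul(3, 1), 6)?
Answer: Rational(-1693645, 7) ≈ -2.4195e+5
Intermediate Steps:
c = 18 (c = Mul(3, 6) = 18)
Function('E')(l, X) = Mul(Rational(18, 7), l) (Function('E')(l, X) = Mul(Rational(1, 7), Mul(18, l)) = Mul(Rational(18, 7), l))
Add(Add(-221030, Function('E')(-207, -68)), Mul(-1, 20387)) = Add(Add(-221030, Mul(Rational(18, 7), -207)), Mul(-1, 20387)) = Add(Add(-221030, Rational(-3726, 7)), -20387) = Add(Rational(-1550936, 7), -20387) = Rational(-1693645, 7)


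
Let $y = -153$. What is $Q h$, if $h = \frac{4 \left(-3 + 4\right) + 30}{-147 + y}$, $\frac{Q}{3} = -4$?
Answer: $\frac{34}{25} \approx 1.36$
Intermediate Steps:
$Q = -12$ ($Q = 3 \left(-4\right) = -12$)
$h = - \frac{17}{150}$ ($h = \frac{4 \left(-3 + 4\right) + 30}{-147 - 153} = \frac{4 \cdot 1 + 30}{-300} = \left(4 + 30\right) \left(- \frac{1}{300}\right) = 34 \left(- \frac{1}{300}\right) = - \frac{17}{150} \approx -0.11333$)
$Q h = \left(-12\right) \left(- \frac{17}{150}\right) = \frac{34}{25}$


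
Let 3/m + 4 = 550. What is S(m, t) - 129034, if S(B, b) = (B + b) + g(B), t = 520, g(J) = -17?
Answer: -23392641/182 ≈ -1.2853e+5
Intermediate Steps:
m = 1/182 (m = 3/(-4 + 550) = 3/546 = 3*(1/546) = 1/182 ≈ 0.0054945)
S(B, b) = -17 + B + b (S(B, b) = (B + b) - 17 = -17 + B + b)
S(m, t) - 129034 = (-17 + 1/182 + 520) - 129034 = 91547/182 - 129034 = -23392641/182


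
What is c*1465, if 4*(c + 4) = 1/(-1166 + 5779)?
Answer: -108127255/18452 ≈ -5859.9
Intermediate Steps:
c = -73807/18452 (c = -4 + 1/(4*(-1166 + 5779)) = -4 + (1/4)/4613 = -4 + (1/4)*(1/4613) = -4 + 1/18452 = -73807/18452 ≈ -3.9999)
c*1465 = -73807/18452*1465 = -108127255/18452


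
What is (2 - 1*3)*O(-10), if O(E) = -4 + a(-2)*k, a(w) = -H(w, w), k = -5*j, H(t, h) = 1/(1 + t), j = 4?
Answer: 24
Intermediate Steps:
k = -20 (k = -5*4 = -20)
a(w) = -1/(1 + w)
O(E) = -24 (O(E) = -4 - 1/(1 - 2)*(-20) = -4 - 1/(-1)*(-20) = -4 - 1*(-1)*(-20) = -4 + 1*(-20) = -4 - 20 = -24)
(2 - 1*3)*O(-10) = (2 - 1*3)*(-24) = (2 - 3)*(-24) = -1*(-24) = 24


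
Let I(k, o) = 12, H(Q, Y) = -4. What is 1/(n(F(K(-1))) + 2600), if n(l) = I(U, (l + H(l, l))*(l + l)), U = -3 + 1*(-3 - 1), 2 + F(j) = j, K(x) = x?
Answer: 1/2612 ≈ 0.00038285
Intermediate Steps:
F(j) = -2 + j
U = -7 (U = -3 + 1*(-4) = -3 - 4 = -7)
n(l) = 12
1/(n(F(K(-1))) + 2600) = 1/(12 + 2600) = 1/2612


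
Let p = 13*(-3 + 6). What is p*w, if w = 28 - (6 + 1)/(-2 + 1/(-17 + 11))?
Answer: 1218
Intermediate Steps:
p = 39 (p = 13*3 = 39)
w = 406/13 (w = 28 - 7/(-2 + 1/(-6)) = 28 - 7/(-2 - ⅙) = 28 - 7/(-13/6) = 28 - 7*(-6)/13 = 28 - 1*(-42/13) = 28 + 42/13 = 406/13 ≈ 31.231)
p*w = 39*(406/13) = 1218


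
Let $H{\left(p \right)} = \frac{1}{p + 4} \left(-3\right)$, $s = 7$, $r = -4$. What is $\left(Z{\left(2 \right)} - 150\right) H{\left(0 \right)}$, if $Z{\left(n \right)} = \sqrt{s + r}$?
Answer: $\frac{225}{2} - \frac{3 \sqrt{3}}{4} \approx 111.2$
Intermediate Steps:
$Z{\left(n \right)} = \sqrt{3}$ ($Z{\left(n \right)} = \sqrt{7 - 4} = \sqrt{3}$)
$H{\left(p \right)} = - \frac{3}{4 + p}$ ($H{\left(p \right)} = \frac{1}{4 + p} \left(-3\right) = - \frac{3}{4 + p}$)
$\left(Z{\left(2 \right)} - 150\right) H{\left(0 \right)} = \left(\sqrt{3} - 150\right) \left(- \frac{3}{4 + 0}\right) = \left(-150 + \sqrt{3}\right) \left(- \frac{3}{4}\right) = \frac{225}{2} - \frac{3 \sqrt{3}}{4}$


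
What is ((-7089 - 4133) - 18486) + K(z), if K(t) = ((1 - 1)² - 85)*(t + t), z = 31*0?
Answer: -29708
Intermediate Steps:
z = 0
K(t) = -170*t (K(t) = (0² - 85)*(2*t) = (0 - 85)*(2*t) = -170*t)
((-7089 - 4133) - 18486) + K(z) = ((-7089 - 4133) - 18486) - 170*0 = (-11222 - 18486) + 0 = -29708 + 0 = -29708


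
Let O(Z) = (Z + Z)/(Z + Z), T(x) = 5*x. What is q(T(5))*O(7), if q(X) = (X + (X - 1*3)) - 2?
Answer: 45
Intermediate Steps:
O(Z) = 1 (O(Z) = (2*Z)/((2*Z)) = (2*Z)*(1/(2*Z)) = 1)
q(X) = -5 + 2*X (q(X) = (X + (X - 3)) - 2 = (X + (-3 + X)) - 2 = (-3 + 2*X) - 2 = -5 + 2*X)
q(T(5))*O(7) = (-5 + 2*(5*5))*1 = (-5 + 2*25)*1 = (-5 + 50)*1 = 45*1 = 45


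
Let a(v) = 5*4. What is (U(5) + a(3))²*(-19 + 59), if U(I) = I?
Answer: 25000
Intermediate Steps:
a(v) = 20
(U(5) + a(3))²*(-19 + 59) = (5 + 20)²*(-19 + 59) = 25²*40 = 625*40 = 25000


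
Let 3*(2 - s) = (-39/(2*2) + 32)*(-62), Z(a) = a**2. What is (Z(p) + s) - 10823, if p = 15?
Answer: -60817/6 ≈ -10136.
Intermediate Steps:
s = 2771/6 (s = 2 - (-39/(2*2) + 32)*(-62)/3 = 2 - (-39/4 + 32)*(-62)/3 = 2 - 89*(-62)/12 = 2 - 1/3*(-2759/2) = 2 + 2759/6 = 2771/6 ≈ 461.83)
(Z(p) + s) - 10823 = (15**2 + 2771/6) - 10823 = (225 + 2771/6) - 10823 = 4121/6 - 10823 = -60817/6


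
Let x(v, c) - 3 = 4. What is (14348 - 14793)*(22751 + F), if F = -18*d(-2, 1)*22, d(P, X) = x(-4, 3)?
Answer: -8890655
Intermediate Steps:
x(v, c) = 7 (x(v, c) = 3 + 4 = 7)
d(P, X) = 7
F = -2772 (F = -18*7*22 = -126*22 = -2772)
(14348 - 14793)*(22751 + F) = (14348 - 14793)*(22751 - 2772) = -445*19979 = -8890655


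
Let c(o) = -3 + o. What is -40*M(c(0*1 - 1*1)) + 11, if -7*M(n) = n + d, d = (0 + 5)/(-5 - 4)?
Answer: -947/63 ≈ -15.032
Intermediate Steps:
d = -5/9 (d = 5/(-9) = 5*(-⅑) = -5/9 ≈ -0.55556)
M(n) = 5/63 - n/7 (M(n) = -(n - 5/9)/7 = -(-5/9 + n)/7 = 5/63 - n/7)
-40*M(c(0*1 - 1*1)) + 11 = -40*(5/63 - (-3 + (0*1 - 1*1))/7) + 11 = -40*(5/63 - (-3 + (0 - 1))/7) + 11 = -40*(5/63 - (-3 - 1)/7) + 11 = -40*(5/63 - ⅐*(-4)) + 11 = -40*(5/63 + 4/7) + 11 = -40*41/63 + 11 = -1640/63 + 11 = -947/63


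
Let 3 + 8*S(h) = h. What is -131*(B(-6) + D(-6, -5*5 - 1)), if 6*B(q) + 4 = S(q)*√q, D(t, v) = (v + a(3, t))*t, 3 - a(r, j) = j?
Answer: -39824/3 + 393*I*√6/16 ≈ -13275.0 + 60.166*I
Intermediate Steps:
a(r, j) = 3 - j
S(h) = -3/8 + h/8
D(t, v) = t*(3 + v - t) (D(t, v) = (v + (3 - t))*t = (3 + v - t)*t = t*(3 + v - t))
B(q) = -⅔ + √q*(-3/8 + q/8)/6 (B(q) = -⅔ + ((-3/8 + q/8)*√q)/6 = -⅔ + (√q*(-3/8 + q/8))/6 = -⅔ + √q*(-3/8 + q/8)/6)
-131*(B(-6) + D(-6, -5*5 - 1)) = -131*((-⅔ + √(-6)*(-3 - 6)/48) - 6*(3 + (-5*5 - 1) - 1*(-6))) = -131*((-⅔ + (1/48)*(I*√6)*(-9)) - 6*(3 + (-25 - 1) + 6)) = -131*((-⅔ - 3*I*√6/16) - 6*(3 - 26 + 6)) = -131*((-⅔ - 3*I*√6/16) - 6*(-17)) = -131*((-⅔ - 3*I*√6/16) + 102) = -131*(304/3 - 3*I*√6/16) = -39824/3 + 393*I*√6/16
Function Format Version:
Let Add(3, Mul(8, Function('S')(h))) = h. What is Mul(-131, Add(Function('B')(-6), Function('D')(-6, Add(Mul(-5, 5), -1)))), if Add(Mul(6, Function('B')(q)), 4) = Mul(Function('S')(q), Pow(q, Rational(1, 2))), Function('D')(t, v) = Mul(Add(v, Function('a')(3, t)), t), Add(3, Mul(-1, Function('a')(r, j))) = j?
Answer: Add(Rational(-39824, 3), Mul(Rational(393, 16), I, Pow(6, Rational(1, 2)))) ≈ Add(-13275., Mul(60.166, I))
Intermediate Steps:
Function('a')(r, j) = Add(3, Mul(-1, j))
Function('S')(h) = Add(Rational(-3, 8), Mul(Rational(1, 8), h))
Function('D')(t, v) = Mul(t, Add(3, v, Mul(-1, t))) (Function('D')(t, v) = Mul(Add(v, Add(3, Mul(-1, t))), t) = Mul(Add(3, v, Mul(-1, t)), t) = Mul(t, Add(3, v, Mul(-1, t))))
Function('B')(q) = Add(Rational(-2, 3), Mul(Rational(1, 6), Pow(q, Rational(1, 2)), Add(Rational(-3, 8), Mul(Rational(1, 8), q)))) (Function('B')(q) = Add(Rational(-2, 3), Mul(Rational(1, 6), Mul(Add(Rational(-3, 8), Mul(Rational(1, 8), q)), Pow(q, Rational(1, 2))))) = Add(Rational(-2, 3), Mul(Rational(1, 6), Mul(Pow(q, Rational(1, 2)), Add(Rational(-3, 8), Mul(Rational(1, 8), q))))) = Add(Rational(-2, 3), Mul(Rational(1, 6), Pow(q, Rational(1, 2)), Add(Rational(-3, 8), Mul(Rational(1, 8), q)))))
Mul(-131, Add(Function('B')(-6), Function('D')(-6, Add(Mul(-5, 5), -1)))) = Mul(-131, Add(Add(Rational(-2, 3), Mul(Rational(1, 48), Pow(-6, Rational(1, 2)), Add(-3, -6))), Mul(-6, Add(3, Add(Mul(-5, 5), -1), Mul(-1, -6))))) = Mul(-131, Add(Add(Rational(-2, 3), Mul(Rational(1, 48), Mul(I, Pow(6, Rational(1, 2))), -9)), Mul(-6, Add(3, Add(-25, -1), 6)))) = Mul(-131, Add(Add(Rational(-2, 3), Mul(Rational(-3, 16), I, Pow(6, Rational(1, 2)))), Mul(-6, Add(3, -26, 6)))) = Mul(-131, Add(Add(Rational(-2, 3), Mul(Rational(-3, 16), I, Pow(6, Rational(1, 2)))), Mul(-6, -17))) = Mul(-131, Add(Add(Rational(-2, 3), Mul(Rational(-3, 16), I, Pow(6, Rational(1, 2)))), 102)) = Mul(-131, Add(Rational(304, 3), Mul(Rational(-3, 16), I, Pow(6, Rational(1, 2))))) = Add(Rational(-39824, 3), Mul(Rational(393, 16), I, Pow(6, Rational(1, 2))))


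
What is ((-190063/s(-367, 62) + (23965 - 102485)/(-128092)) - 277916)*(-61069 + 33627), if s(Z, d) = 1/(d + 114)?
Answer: 29640210550428204/32023 ≈ 9.2559e+11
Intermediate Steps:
s(Z, d) = 1/(114 + d)
((-190063/s(-367, 62) + (23965 - 102485)/(-128092)) - 277916)*(-61069 + 33627) = ((-190063/(1/(114 + 62)) + (23965 - 102485)/(-128092)) - 277916)*(-61069 + 33627) = ((-190063/(1/176) - 78520*(-1/128092)) - 277916)*(-27442) = ((-190063/1/176 + 19630/32023) - 277916)*(-27442) = ((-190063*176 + 19630/32023) - 277916)*(-27442) = ((-33451088 + 19630/32023) - 277916)*(-27442) = (-1071204171394/32023 - 277916)*(-27442) = -1080103875462/32023*(-27442) = 29640210550428204/32023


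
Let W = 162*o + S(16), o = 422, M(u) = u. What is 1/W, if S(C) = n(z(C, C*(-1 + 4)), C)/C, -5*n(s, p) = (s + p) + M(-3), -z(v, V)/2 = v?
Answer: 80/5469139 ≈ 1.4628e-5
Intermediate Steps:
z(v, V) = -2*v
n(s, p) = 3/5 - p/5 - s/5 (n(s, p) = -((s + p) - 3)/5 = -((p + s) - 3)/5 = -(-3 + p + s)/5 = 3/5 - p/5 - s/5)
S(C) = (3/5 + C/5)/C (S(C) = (3/5 - C/5 - (-2)*C/5)/C = (3/5 - C/5 + 2*C/5)/C = (3/5 + C/5)/C)
W = 5469139/80 (W = 162*422 + (1/5)*(3 + 16)/16 = 68364 + (1/5)*(1/16)*19 = 68364 + 19/80 = 5469139/80 ≈ 68364.)
1/W = 1/(5469139/80) = 80/5469139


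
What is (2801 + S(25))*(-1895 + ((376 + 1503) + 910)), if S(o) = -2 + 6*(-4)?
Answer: 2480850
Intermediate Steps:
S(o) = -26 (S(o) = -2 - 24 = -26)
(2801 + S(25))*(-1895 + ((376 + 1503) + 910)) = (2801 - 26)*(-1895 + ((376 + 1503) + 910)) = 2775*(-1895 + (1879 + 910)) = 2775*(-1895 + 2789) = 2775*894 = 2480850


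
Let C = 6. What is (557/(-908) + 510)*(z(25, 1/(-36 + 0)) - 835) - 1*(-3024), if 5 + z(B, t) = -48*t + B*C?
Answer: -473667571/1362 ≈ -3.4777e+5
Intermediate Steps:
z(B, t) = -5 - 48*t + 6*B (z(B, t) = -5 + (-48*t + B*6) = -5 + (-48*t + 6*B) = -5 - 48*t + 6*B)
(557/(-908) + 510)*(z(25, 1/(-36 + 0)) - 835) - 1*(-3024) = (557/(-908) + 510)*((-5 - 48/(-36 + 0) + 6*25) - 835) - 1*(-3024) = (557*(-1/908) + 510)*((-5 - 48/(-36) + 150) - 835) + 3024 = (-557/908 + 510)*((-5 - 48*(-1/36) + 150) - 835) + 3024 = 462523*((-5 + 4/3 + 150) - 835)/908 + 3024 = 462523*(439/3 - 835)/908 + 3024 = (462523/908)*(-2066/3) + 3024 = -477786259/1362 + 3024 = -473667571/1362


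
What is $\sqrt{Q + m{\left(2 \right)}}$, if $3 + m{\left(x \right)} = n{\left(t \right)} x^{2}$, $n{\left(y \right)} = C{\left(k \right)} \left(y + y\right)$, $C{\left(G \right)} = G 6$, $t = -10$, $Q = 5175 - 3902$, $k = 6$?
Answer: $i \sqrt{1610} \approx 40.125 i$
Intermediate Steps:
$Q = 1273$
$C{\left(G \right)} = 6 G$
$n{\left(y \right)} = 72 y$ ($n{\left(y \right)} = 6 \cdot 6 \left(y + y\right) = 36 \cdot 2 y = 72 y$)
$m{\left(x \right)} = -3 - 720 x^{2}$ ($m{\left(x \right)} = -3 + 72 \left(-10\right) x^{2} = -3 - 720 x^{2}$)
$\sqrt{Q + m{\left(2 \right)}} = \sqrt{1273 - \left(3 + 720 \cdot 2^{2}\right)} = \sqrt{1273 - 2883} = \sqrt{-1610} = i \sqrt{1610}$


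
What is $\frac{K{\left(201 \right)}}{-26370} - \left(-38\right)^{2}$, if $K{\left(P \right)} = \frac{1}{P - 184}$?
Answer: $- \frac{647330761}{448290} \approx -1444.0$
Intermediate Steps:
$K{\left(P \right)} = \frac{1}{-184 + P}$
$\frac{K{\left(201 \right)}}{-26370} - \left(-38\right)^{2} = \frac{1}{\left(-184 + 201\right) \left(-26370\right)} - \left(-38\right)^{2} = \frac{1}{17} \left(- \frac{1}{26370}\right) - 1444 = - \frac{1}{448290} - 1444 = - \frac{647330761}{448290}$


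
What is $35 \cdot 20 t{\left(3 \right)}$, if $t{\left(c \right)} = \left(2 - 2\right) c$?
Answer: $0$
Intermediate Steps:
$t{\left(c \right)} = 0$ ($t{\left(c \right)} = 0 c = 0$)
$35 \cdot 20 t{\left(3 \right)} = 35 \cdot 20 \cdot 0 = 700 \cdot 0 = 0$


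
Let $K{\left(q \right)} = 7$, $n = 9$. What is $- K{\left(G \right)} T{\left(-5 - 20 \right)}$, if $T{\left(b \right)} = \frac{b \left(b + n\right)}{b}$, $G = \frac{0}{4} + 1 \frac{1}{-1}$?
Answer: $112$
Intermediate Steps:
$G = -1$ ($G = 0 \cdot \frac{1}{4} + 1 \left(-1\right) = 0 - 1 = -1$)
$T{\left(b \right)} = 9 + b$ ($T{\left(b \right)} = \frac{b \left(b + 9\right)}{b} = \frac{b \left(9 + b\right)}{b} = 9 + b$)
$- K{\left(G \right)} T{\left(-5 - 20 \right)} = - 7 \left(9 - 25\right) = - 7 \left(-16\right) = \left(-1\right) \left(-112\right) = 112$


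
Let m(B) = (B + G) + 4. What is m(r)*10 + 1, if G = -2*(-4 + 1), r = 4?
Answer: 141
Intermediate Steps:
G = 6 (G = -2*(-3) = 6)
m(B) = 10 + B (m(B) = (B + 6) + 4 = (6 + B) + 4 = 10 + B)
m(r)*10 + 1 = (10 + 4)*10 + 1 = 14*10 + 1 = 140 + 1 = 141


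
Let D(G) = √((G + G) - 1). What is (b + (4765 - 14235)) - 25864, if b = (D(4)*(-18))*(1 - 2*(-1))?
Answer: -35334 - 54*√7 ≈ -35477.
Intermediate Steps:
D(G) = √(-1 + 2*G) (D(G) = √(2*G - 1) = √(-1 + 2*G))
b = -54*√7 (b = (√(-1 + 2*4)*(-18))*(1 - 2*(-1)) = (√(-1 + 8)*(-18))*(1 + 2) = (√7*(-18))*3 = -18*√7*3 = -54*√7 ≈ -142.87)
(b + (4765 - 14235)) - 25864 = (-54*√7 + (4765 - 14235)) - 25864 = (-54*√7 - 9470) - 25864 = (-9470 - 54*√7) - 25864 = -35334 - 54*√7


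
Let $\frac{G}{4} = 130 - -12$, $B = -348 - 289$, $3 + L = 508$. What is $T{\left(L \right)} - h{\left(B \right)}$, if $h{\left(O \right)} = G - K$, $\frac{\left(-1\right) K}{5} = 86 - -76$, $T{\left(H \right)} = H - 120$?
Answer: $-993$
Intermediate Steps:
$L = 505$ ($L = -3 + 508 = 505$)
$T{\left(H \right)} = -120 + H$
$B = -637$ ($B = -348 - 289 = -637$)
$K = -810$ ($K = - 5 \left(86 - -76\right) = - 5 \left(86 + 76\right) = \left(-5\right) 162 = -810$)
$G = 568$ ($G = 4 \left(130 - -12\right) = 4 \left(130 + 12\right) = 4 \cdot 142 = 568$)
$h{\left(O \right)} = 1378$ ($h{\left(O \right)} = 568 - -810 = 568 + 810 = 1378$)
$T{\left(L \right)} - h{\left(B \right)} = \left(-120 + 505\right) - 1378 = 385 - 1378 = -993$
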